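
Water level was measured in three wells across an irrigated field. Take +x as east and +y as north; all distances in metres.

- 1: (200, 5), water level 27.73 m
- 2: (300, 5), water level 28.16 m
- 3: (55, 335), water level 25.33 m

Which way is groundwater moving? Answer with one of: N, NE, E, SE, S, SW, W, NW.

NW

Three-point gradient (reference 1): Δ to 2 = (100, 0, +0.43), Δ to 3 = (-145, 330, -2.40).
∂h/∂x = +0.004300, ∂h/∂y = -0.005383 (det = 33000).
Flow = −∇h = (-0.004300 east, +0.005383 north), which points northwest.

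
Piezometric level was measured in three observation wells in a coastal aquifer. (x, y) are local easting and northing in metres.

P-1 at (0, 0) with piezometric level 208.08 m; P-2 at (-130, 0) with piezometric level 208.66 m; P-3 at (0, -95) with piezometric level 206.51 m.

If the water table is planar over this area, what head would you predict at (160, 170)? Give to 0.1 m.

210.2 m

∂h/∂x = (208.66 − 208.08) / (-130 − 0) = -0.004462
∂h/∂y = (206.51 − 208.08) / (-95 − 0) = +0.01653
h(160, 170) = 208.08 + (-0.004462)·(160) + (+0.01653)·(170) = 208.08 -0.714 +2.809 = 210.176 m.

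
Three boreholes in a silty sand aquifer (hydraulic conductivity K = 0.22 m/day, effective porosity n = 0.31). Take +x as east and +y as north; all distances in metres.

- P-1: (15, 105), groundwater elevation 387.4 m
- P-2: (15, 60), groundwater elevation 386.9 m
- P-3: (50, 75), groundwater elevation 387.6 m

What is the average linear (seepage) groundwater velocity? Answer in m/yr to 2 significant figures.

4.9 m/yr

Taking P-1 as reference: P-2−P-1 = (0, -45, -0.5); P-3−P-1 = (35, -30, +0.2).
Determinant of the coordinate differences = 0·(-30) − 35·(-45) = 1575.
∂h/∂x = [(-0.5)·(-30) − (+0.2)·(-45)] / 1575 = +0.01524
∂h/∂y = [0·(+0.2) − 35·(-0.5)] / 1575 = +0.01111
|∇h| = √(0.01524² + 0.01111²) = 0.01886
Seepage velocity v = K·i/n = 0.22 × 0.01886 / 0.31 = 0.01338 m/day = 4.887 m/yr.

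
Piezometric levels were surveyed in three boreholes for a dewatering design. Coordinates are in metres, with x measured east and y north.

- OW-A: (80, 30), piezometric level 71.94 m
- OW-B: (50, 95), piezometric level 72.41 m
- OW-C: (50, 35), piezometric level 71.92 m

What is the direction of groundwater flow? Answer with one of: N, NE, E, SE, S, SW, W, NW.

Differences from OW-A: to OW-B (Δx, Δy, Δh) = (-30, 65, +0.47); to OW-C = (-30, 5, -0.02).
Determinant of the coordinate differences = (-30)·5 − (-30)·65 = 1800.
∂h/∂x = [(+0.47)·5 − (-0.02)·65] / 1800 = +0.002028
∂h/∂y = [(-30)·(-0.02) − (-30)·(+0.47)] / 1800 = +0.008167
Flow = −∇h = (-0.002028 east, -0.008167 north), which points south.

S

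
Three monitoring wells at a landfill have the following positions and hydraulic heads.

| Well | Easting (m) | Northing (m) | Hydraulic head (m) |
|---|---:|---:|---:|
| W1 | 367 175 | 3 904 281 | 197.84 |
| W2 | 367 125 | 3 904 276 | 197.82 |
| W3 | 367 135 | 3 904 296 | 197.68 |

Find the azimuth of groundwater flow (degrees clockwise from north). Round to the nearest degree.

351°

Differences from W1: to W2 (Δx, Δy, Δh) = (-50, -5, -0.02); to W3 = (-40, 15, -0.16).
Determinant of the coordinate differences = (-50)·15 − (-40)·(-5) = -950.
∂h/∂x = [(-0.02)·15 − (-0.16)·(-5)] / -950 = +0.001158
∂h/∂y = [(-50)·(-0.16) − (-40)·(-0.02)] / -950 = -0.007579
Flow direction (−∇h) has components (-0.001158 E, +0.007579 N).
Azimuth = atan2(E, N) = atan2(-0.001158, +0.007579) = 351.3° ≈ 351°.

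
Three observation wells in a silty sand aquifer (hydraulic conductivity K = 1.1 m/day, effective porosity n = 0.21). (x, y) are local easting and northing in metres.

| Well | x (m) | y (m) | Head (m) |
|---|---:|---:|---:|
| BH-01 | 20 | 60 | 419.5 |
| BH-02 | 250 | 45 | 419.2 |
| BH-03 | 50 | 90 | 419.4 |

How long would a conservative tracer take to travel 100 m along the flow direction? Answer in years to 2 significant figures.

22 years

Three-point gradient (reference BH-01): Δ to BH-02 = (230, -15, -0.3), Δ to BH-03 = (30, 30, -0.1).
∂h/∂x = -0.001429, ∂h/∂y = -0.001905 (det = 7350).
|∇h| = √(-0.001429² + -0.001905²) = 0.002381
Seepage velocity v = K·i/n = 1.1 × 0.002381 / 0.21 = 0.01247 m/day.
t = 100 / 0.01247 = 8019 days = 22 years.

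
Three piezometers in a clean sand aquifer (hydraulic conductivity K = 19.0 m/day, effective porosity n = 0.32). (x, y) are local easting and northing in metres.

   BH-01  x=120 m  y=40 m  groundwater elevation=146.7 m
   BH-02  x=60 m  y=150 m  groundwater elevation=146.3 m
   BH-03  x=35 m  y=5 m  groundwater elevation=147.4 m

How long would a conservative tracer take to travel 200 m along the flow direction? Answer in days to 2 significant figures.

With h = a·x + b·y + c and BH-01 as origin, the differences give:
  (-60)·a + 110·b = -0.4
  (-85)·a + (-35)·b = +0.7
Eliminate b (×(-35) and ×110, subtract): 11450·a = -63.00 → a = ∂h/∂x = -0.005502
Back-substitute: b = ∂h/∂y = -0.006638.
|∇h| = √(-0.005502² + -0.006638²) = 0.008622
Seepage velocity v = K·i/n = 19.0 × 0.008622 / 0.32 = 0.5119 m/day.
t = 200 / 0.5119 = 390.7 days.

390 days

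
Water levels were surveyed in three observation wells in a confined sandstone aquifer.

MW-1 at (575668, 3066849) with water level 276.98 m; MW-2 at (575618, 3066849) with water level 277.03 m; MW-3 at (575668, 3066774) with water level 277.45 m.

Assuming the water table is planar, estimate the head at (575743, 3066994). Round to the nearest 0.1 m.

276.0 m

∂h/∂x = (277.03 − 276.98) / (575618 − 575668) = -0.0010000
∂h/∂y = (277.45 − 276.98) / (3066774 − 3066849) = -0.006267
h(575743, 3066994) = 276.98 + (-0.0010000)·(75) + (-0.006267)·(145) = 276.98 -0.075 -0.909 = 275.996 m.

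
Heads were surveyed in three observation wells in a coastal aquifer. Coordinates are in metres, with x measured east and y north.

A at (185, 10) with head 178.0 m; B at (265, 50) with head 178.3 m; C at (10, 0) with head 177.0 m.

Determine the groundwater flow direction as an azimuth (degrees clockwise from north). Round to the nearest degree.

307°

Taking A as reference: B−A = (80, 40, +0.3); C−A = (-175, -10, -1.0).
Solve a·Δx + b·Δy = Δh: det = 80·(-10) − (-175)·40 = 6200.
∂h/∂x = [(+0.3)·(-10) − (-1.0)·40] / 6200 = +0.005968
∂h/∂y = [80·(-1.0) − (-175)·(+0.3)] / 6200 = -0.004435
Flow direction (−∇h) has components (-0.005968 E, +0.004435 N).
Azimuth = atan2(E, N) = atan2(-0.005968, +0.004435) = 306.6° ≈ 307°.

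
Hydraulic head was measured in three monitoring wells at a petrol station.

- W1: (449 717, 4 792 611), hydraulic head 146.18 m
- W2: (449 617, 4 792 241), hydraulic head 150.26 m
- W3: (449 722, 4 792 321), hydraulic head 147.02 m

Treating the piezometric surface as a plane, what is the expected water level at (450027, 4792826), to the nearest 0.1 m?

136.7 m

Differences from W1: to W2 (Δx, Δy, Δh) = (-100, -370, +4.08); to W3 = (5, -290, +0.84).
Determinant of the coordinate differences = (-100)·(-290) − 5·(-370) = 30850.
∂h/∂x = [(+4.08)·(-290) − (+0.84)·(-370)] / 30850 = -0.02828
∂h/∂y = [(-100)·(+0.84) − 5·(+4.08)] / 30850 = -0.003384
h(450027, 4792826) = 146.18 + (-0.02828)·(310) + (-0.003384)·(215) = 146.18 -8.766 -0.728 = 136.686 m.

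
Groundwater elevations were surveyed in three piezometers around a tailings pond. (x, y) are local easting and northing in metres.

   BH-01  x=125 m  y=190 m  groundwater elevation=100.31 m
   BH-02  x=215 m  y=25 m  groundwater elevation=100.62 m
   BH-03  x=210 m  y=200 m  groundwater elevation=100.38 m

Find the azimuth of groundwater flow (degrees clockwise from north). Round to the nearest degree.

Taking BH-01 as reference: BH-02−BH-01 = (90, -165, +0.31); BH-03−BH-01 = (85, 10, +0.07).
Determinant of the coordinate differences = 90·10 − 85·(-165) = 14925.
∂h/∂x = [(+0.31)·10 − (+0.07)·(-165)] / 14925 = +0.0009816
∂h/∂y = [90·(+0.07) − 85·(+0.31)] / 14925 = -0.001343
Flow direction (−∇h) has components (-0.0009816 E, +0.001343 N).
Azimuth = atan2(E, N) = atan2(-0.0009816, +0.001343) = 323.8° ≈ 324°.

324°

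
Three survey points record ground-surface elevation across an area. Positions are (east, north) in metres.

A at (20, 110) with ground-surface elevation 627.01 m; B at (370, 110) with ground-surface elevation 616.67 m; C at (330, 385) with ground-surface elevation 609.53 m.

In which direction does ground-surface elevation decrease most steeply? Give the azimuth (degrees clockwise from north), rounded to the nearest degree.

044°

With z = a·x + b·y + c and A as origin, the differences give:
  350·a + 0·b = -10.34
  310·a + 275·b = -17.48
Eliminate b (×275 and ×0, subtract): 96250·a = -2843.500 → a = ∂z/∂x = -0.02954
Back-substitute: b = ∂z/∂y = -0.03026.
Steepest decrease is along −∇f: components (+0.02954 E, +0.03026 N).
Azimuth = atan2(+0.02954, +0.03026) = 44.3° ≈ 044°.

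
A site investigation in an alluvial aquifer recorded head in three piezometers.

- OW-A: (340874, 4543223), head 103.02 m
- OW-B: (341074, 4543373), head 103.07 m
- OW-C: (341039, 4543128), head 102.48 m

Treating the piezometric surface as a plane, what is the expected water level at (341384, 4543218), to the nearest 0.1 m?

Three-point gradient (reference OW-A): Δ to OW-B = (200, 150, +0.05), Δ to OW-C = (165, -95, -0.54).
∂h/∂x = -0.001743, ∂h/∂y = +0.002657 (det = -43750).
h(341384, 4543218) = 103.02 + (-0.001743)·(510) + (+0.002657)·(-5) = 103.02 -0.889 -0.013 = 102.118 m.

102.1 m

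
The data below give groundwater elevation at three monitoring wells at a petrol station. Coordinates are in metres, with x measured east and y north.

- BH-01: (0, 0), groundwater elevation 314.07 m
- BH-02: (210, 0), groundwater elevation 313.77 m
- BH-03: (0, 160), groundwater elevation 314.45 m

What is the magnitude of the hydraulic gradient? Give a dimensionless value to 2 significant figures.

∂h/∂x = (313.77 − 314.07) / (210 − 0) = -0.001429
∂h/∂y = (314.45 − 314.07) / (160 − 0) = +0.002375
|∇h| = √(-0.001429² + 0.002375²) = 0.002772

0.0028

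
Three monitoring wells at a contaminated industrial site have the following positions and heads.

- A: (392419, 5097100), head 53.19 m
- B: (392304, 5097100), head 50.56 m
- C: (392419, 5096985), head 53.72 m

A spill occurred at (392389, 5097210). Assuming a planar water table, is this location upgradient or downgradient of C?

∂h/∂x = (50.56 − 53.19) / (392304 − 392419) = +0.02287
∂h/∂y = (53.72 − 53.19) / (5096985 − 5097100) = -0.004609
Head at (392389, 5097210) = 53.19 + (+0.02287)·(-30) + (-0.004609)·(110) = 52.00 m.
That is lower than the 53.72 m at C, so the point is downgradient.

downgradient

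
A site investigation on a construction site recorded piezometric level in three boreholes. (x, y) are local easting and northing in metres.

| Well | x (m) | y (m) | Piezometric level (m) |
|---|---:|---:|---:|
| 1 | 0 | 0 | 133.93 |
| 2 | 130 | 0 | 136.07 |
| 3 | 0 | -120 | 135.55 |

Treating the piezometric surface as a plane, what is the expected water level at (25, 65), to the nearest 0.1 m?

133.5 m

∂h/∂x = (136.07 − 133.93) / (130 − 0) = +0.01646
∂h/∂y = (135.55 − 133.93) / (-120 − 0) = -0.01350
h(25, 65) = 133.93 + (+0.01646)·(25) + (-0.01350)·(65) = 133.93 +0.412 -0.878 = 133.464 m.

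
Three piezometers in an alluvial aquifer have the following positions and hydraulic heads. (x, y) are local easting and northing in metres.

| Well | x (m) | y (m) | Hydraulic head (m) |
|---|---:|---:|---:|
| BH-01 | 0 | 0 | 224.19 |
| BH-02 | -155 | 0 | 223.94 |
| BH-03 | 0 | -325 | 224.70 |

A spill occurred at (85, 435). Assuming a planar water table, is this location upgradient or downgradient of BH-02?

∂h/∂x = (223.94 − 224.19) / (-155 − 0) = +0.001613
∂h/∂y = (224.70 − 224.19) / (-325 − 0) = -0.001569
Head at (85, 435) = 224.19 + (+0.001613)·(85) + (-0.001569)·(435) = 223.64 m.
That is lower than the 223.94 m at BH-02, so the point is downgradient.

downgradient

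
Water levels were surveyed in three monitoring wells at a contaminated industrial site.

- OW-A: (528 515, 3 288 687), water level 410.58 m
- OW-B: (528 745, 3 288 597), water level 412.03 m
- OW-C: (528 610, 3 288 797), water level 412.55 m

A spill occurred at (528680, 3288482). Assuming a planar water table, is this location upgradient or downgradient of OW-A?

Differences from OW-A: to OW-B (Δx, Δy, Δh) = (230, -90, +1.45); to OW-C = (95, 110, +1.97).
Determinant of the coordinate differences = 230·110 − 95·(-90) = 33850.
∂h/∂x = [(+1.45)·110 − (+1.97)·(-90)] / 33850 = +0.009950
∂h/∂y = [230·(+1.97) − 95·(+1.45)] / 33850 = +0.009316
Head at (528680, 3288482) = 410.58 + (+0.009950)·(165) + (+0.009316)·(-205) = 410.31 m.
That is lower than the 410.58 m at OW-A, so the point is downgradient.

downgradient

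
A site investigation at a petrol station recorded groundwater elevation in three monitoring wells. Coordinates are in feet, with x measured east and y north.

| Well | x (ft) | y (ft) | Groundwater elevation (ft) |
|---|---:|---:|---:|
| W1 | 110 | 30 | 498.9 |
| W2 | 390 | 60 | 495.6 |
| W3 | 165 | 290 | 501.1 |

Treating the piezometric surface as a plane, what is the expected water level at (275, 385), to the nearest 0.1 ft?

500.7 ft

Three-point gradient (reference W1): Δ to W2 = (280, 30, -3.3), Δ to W3 = (55, 260, +2.2).
∂h/∂x = -0.01299, ∂h/∂y = +0.01121 (det = 71150).
h(275, 385) = 498.9 + (-0.01299)·(165) + (+0.01121)·(355) = 498.9 -2.143 +3.979 = 500.736 ft.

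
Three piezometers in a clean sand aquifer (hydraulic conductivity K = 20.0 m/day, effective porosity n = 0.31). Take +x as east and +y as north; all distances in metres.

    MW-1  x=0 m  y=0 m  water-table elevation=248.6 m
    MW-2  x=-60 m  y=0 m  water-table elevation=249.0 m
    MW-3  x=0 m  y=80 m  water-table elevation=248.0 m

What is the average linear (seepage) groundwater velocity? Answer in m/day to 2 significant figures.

0.65 m/day

∂h/∂x = (249.0 − 248.6) / (-60 − 0) = -0.006667
∂h/∂y = (248.0 − 248.6) / (80 − 0) = -0.007500
|∇h| = √(-0.006667² + -0.007500²) = 0.01003
Seepage velocity v = K·i/n = 20.0 × 0.01003 / 0.31 = 0.6471 m/day.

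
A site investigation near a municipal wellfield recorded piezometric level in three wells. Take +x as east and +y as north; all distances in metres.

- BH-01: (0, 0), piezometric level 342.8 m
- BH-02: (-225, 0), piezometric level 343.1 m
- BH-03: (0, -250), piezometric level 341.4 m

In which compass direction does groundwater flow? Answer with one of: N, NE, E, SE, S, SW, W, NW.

∂h/∂x = (343.1 − 342.8) / (-225 − 0) = -0.001333
∂h/∂y = (341.4 − 342.8) / (-250 − 0) = +0.005600
Flow = −∇h = (+0.001333 east, -0.005600 north), which points south.

S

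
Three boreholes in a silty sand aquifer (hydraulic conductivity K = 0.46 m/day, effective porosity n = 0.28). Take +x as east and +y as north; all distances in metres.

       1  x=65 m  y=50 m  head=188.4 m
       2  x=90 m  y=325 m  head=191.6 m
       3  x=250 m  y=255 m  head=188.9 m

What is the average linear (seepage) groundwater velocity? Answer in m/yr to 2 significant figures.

Three-point gradient (reference 1): Δ to 2 = (25, 275, +3.2), Δ to 3 = (185, 205, +0.5).
∂h/∂x = -0.01133, ∂h/∂y = +0.01267 (det = -45750).
|∇h| = √(-0.01133² + 0.01267²) = 0.017
Seepage velocity v = K·i/n = 0.46 × 0.017 / 0.28 = 0.02793 m/day = 10.2 m/yr.

10 m/yr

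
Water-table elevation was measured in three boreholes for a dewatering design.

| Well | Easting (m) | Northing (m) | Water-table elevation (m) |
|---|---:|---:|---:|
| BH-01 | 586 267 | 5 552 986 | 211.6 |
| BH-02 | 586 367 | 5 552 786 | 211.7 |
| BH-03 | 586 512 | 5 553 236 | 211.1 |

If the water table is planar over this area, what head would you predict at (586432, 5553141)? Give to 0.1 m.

211.3 m

Differences from BH-01: to BH-02 (Δx, Δy, Δh) = (100, -200, +0.1); to BH-03 = (245, 250, -0.5).
Determinant of the coordinate differences = 100·250 − 245·(-200) = 74000.
∂h/∂x = [(+0.1)·250 − (-0.5)·(-200)] / 74000 = -0.001014
∂h/∂y = [100·(-0.5) − 245·(+0.1)] / 74000 = -0.001007
h(586432, 5553141) = 211.6 + (-0.001014)·(165) + (-0.001007)·(155) = 211.6 -0.167 -0.156 = 211.277 m.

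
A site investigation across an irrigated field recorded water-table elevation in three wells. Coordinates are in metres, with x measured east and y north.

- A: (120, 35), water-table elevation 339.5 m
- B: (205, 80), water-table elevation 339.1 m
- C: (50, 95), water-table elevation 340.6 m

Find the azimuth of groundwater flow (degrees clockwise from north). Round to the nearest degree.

132°

Taking A as reference: B−A = (85, 45, -0.4); C−A = (-70, 60, +1.1).
Determinant of the coordinate differences = 85·60 − (-70)·45 = 8250.
∂h/∂x = [(-0.4)·60 − (+1.1)·45] / 8250 = -0.008909
∂h/∂y = [85·(+1.1) − (-70)·(-0.4)] / 8250 = +0.007939
Flow direction (−∇h) has components (+0.008909 E, -0.007939 N).
Azimuth = atan2(E, N) = atan2(+0.008909, -0.007939) = 131.7° ≈ 132°.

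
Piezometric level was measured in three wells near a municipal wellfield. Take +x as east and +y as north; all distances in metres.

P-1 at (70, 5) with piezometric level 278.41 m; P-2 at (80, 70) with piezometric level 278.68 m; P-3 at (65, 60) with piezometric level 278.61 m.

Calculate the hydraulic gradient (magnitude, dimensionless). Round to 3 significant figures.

Three-point gradient (reference P-1): Δ to P-2 = (10, 65, +0.27), Δ to P-3 = (-5, 55, +0.20).
∂h/∂x = +0.002114, ∂h/∂y = +0.003829 (det = 875).
|∇h| = √(0.002114² + 0.003829²) = 0.004374

0.00437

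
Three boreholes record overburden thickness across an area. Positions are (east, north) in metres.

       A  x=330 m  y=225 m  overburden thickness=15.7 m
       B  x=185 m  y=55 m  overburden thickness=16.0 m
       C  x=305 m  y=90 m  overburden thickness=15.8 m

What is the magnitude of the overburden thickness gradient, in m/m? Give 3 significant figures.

Taking A as reference: B−A = (-145, -170, +0.3); C−A = (-25, -135, +0.1).
Solve a·Δx + b·Δy = Δd: det = (-145)·(-135) − (-25)·(-170) = 15325.
∂d/∂x = [(+0.3)·(-135) − (+0.1)·(-170)] / 15325 = -0.001533
∂d/∂y = [(-145)·(+0.1) − (-25)·(+0.3)] / 15325 = -0.0004568
|∇f| = √(-0.001533² + -0.0004568²) = 0.0016 m/m

0.00160 m/m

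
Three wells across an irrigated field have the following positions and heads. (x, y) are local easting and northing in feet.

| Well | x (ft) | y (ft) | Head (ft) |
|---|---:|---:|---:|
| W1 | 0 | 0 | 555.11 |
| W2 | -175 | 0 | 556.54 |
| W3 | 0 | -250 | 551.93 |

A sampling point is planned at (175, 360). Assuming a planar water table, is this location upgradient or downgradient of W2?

∂h/∂x = (556.54 − 555.11) / (-175 − 0) = -0.008171
∂h/∂y = (551.93 − 555.11) / (-250 − 0) = +0.01272
Head at (175, 360) = 555.11 + (-0.008171)·(175) + (+0.01272)·(360) = 558.26 ft.
That is higher than the 556.54 ft at W2, so the point is upgradient.

upgradient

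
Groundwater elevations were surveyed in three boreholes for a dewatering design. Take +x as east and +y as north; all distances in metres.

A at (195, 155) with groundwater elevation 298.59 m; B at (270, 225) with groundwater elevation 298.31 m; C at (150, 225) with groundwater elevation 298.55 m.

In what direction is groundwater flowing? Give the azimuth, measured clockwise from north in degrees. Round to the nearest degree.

047°

Taking A as reference: B−A = (75, 70, -0.28); C−A = (-45, 70, -0.04).
Solve a·Δx + b·Δy = Δh: det = 75·70 − (-45)·70 = 8400.
∂h/∂x = [(-0.28)·70 − (-0.04)·70] / 8400 = -0.002000
∂h/∂y = [75·(-0.04) − (-45)·(-0.28)] / 8400 = -0.001857
Flow direction (−∇h) has components (+0.002000 E, +0.001857 N).
Azimuth = atan2(E, N) = atan2(+0.002000, +0.001857) = 47.1° ≈ 047°.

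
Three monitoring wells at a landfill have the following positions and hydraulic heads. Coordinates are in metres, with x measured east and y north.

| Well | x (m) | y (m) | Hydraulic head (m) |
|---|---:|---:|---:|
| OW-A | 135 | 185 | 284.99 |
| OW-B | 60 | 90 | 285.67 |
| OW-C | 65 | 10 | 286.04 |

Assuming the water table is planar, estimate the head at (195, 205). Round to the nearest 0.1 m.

Differences from OW-A: to OW-B (Δx, Δy, Δh) = (-75, -95, +0.68); to OW-C = (-70, -175, +1.05).
Solve a·Δx + b·Δy = Δh: det = (-75)·(-175) − (-70)·(-95) = 6475.
∂h/∂x = [(+0.68)·(-175) − (+1.05)·(-95)] / 6475 = -0.002973
∂h/∂y = [(-75)·(+1.05) − (-70)·(+0.68)] / 6475 = -0.004811
h(195, 205) = 284.99 + (-0.002973)·(60) + (-0.004811)·(20) = 284.99 -0.178 -0.096 = 284.715 m.

284.7 m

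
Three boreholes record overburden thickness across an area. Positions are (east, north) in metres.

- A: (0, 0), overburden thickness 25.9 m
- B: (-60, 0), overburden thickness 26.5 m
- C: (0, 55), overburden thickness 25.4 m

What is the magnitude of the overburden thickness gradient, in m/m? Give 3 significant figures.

∂d/∂x = (26.5 − 25.9) / (-60 − 0) = -0.01000
∂d/∂y = (25.4 − 25.9) / (55 − 0) = -0.009091
|∇f| = √(-0.01000² + -0.009091²) = 0.01351 m/m

0.0135 m/m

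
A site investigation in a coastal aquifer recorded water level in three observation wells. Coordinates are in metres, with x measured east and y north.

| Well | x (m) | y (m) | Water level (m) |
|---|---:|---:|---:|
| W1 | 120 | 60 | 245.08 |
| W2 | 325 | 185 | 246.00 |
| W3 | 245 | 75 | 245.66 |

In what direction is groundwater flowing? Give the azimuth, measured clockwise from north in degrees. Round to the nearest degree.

274°

Differences from W1: to W2 (Δx, Δy, Δh) = (205, 125, +0.92); to W3 = (125, 15, +0.58).
Solve a·Δx + b·Δy = Δh: det = 205·15 − 125·125 = -12550.
∂h/∂x = [(+0.92)·15 − (+0.58)·125] / -12550 = +0.004677
∂h/∂y = [205·(+0.58) − 125·(+0.92)] / -12550 = -0.0003108
Flow direction (−∇h) has components (-0.004677 E, +0.0003108 N).
Azimuth = atan2(E, N) = atan2(-0.004677, +0.0003108) = 273.8° ≈ 274°.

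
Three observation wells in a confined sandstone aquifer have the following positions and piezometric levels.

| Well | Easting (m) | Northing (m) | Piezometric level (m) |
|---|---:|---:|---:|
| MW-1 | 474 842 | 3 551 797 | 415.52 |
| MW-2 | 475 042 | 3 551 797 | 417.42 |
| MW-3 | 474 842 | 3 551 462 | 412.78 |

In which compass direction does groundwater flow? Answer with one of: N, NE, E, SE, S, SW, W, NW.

SW

∂h/∂x = (417.42 − 415.52) / (475042 − 474842) = +0.009500
∂h/∂y = (412.78 − 415.52) / (3551462 − 3551797) = +0.008179
Flow = −∇h = (-0.009500 east, -0.008179 north), which points southwest.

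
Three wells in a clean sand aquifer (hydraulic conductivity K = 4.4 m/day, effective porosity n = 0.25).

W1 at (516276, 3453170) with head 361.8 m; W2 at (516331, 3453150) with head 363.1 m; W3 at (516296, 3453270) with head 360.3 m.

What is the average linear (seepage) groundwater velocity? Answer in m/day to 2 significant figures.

0.44 m/day

Three-point gradient (reference W1): Δ to W2 = (55, -20, +1.3), Δ to W3 = (20, 100, -1.5).
∂h/∂x = +0.01695, ∂h/∂y = -0.01839 (det = 5900).
|∇h| = √(0.01695² + -0.01839²) = 0.02501
Seepage velocity v = K·i/n = 4.4 × 0.02501 / 0.25 = 0.4402 m/day.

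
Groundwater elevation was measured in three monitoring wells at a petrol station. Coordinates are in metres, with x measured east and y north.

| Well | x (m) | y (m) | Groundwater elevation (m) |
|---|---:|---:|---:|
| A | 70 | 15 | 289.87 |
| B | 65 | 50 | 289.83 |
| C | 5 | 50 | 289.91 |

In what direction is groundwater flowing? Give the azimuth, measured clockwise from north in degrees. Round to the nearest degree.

045°

Differences from A: to B (Δx, Δy, Δh) = (-5, 35, -0.04); to C = (-65, 35, +0.04).
Determinant of the coordinate differences = (-5)·35 − (-65)·35 = 2100.
∂h/∂x = [(-0.04)·35 − (+0.04)·35] / 2100 = -0.001333
∂h/∂y = [(-5)·(+0.04) − (-65)·(-0.04)] / 2100 = -0.001333
Flow direction (−∇h) has components (+0.001333 E, +0.001333 N).
Azimuth = atan2(E, N) = atan2(+0.001333, +0.001333) = 45.0° ≈ 045°.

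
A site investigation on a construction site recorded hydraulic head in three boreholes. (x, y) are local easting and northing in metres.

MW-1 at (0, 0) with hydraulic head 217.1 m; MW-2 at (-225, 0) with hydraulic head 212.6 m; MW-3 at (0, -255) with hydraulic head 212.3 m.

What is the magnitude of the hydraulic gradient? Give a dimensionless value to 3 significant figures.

0.0275

∂h/∂x = (212.6 − 217.1) / (-225 − 0) = +0.02000
∂h/∂y = (212.3 − 217.1) / (-255 − 0) = +0.01882
|∇h| = √(0.02000² + 0.01882²) = 0.02746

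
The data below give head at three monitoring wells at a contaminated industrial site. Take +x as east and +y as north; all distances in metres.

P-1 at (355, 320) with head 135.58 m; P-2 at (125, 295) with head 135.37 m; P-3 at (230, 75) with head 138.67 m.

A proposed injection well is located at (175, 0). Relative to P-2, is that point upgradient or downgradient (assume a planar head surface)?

With h = a·x + b·y + c and P-1 as origin, the differences give:
  (-230)·a + (-25)·b = -0.21
  (-125)·a + (-245)·b = +3.09
Eliminate b (×(-245) and ×(-25), subtract): 53225·a = 128.700 → a = ∂h/∂x = +0.002418
Back-substitute: b = ∂h/∂y = -0.01385.
Head at (175, 0) = 135.58 + (+0.002418)·(-180) + (-0.01385)·(-320) = 139.58 m.
That is higher than the 135.37 m at P-2, so the point is upgradient.

upgradient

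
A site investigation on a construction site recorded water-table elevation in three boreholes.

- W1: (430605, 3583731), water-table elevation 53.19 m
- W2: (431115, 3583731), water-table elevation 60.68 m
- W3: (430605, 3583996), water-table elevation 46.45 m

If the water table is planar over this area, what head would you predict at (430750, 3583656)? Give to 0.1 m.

57.2 m

∂h/∂x = (60.68 − 53.19) / (431115 − 430605) = +0.01469
∂h/∂y = (46.45 − 53.19) / (3583996 − 3583731) = -0.02543
h(430750, 3583656) = 53.19 + (+0.01469)·(145) + (-0.02543)·(-75) = 53.19 +2.130 +1.908 = 57.227 m.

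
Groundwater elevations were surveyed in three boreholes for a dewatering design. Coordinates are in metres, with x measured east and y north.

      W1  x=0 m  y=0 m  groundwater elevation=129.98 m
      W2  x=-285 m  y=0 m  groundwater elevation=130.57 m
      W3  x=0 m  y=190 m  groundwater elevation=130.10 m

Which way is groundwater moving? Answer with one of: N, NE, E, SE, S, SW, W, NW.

∂h/∂x = (130.57 − 129.98) / (-285 − 0) = -0.002070
∂h/∂y = (130.10 − 129.98) / (190 − 0) = +0.0006316
Flow = −∇h = (+0.002070 east, -0.0006316 north), which points east.

E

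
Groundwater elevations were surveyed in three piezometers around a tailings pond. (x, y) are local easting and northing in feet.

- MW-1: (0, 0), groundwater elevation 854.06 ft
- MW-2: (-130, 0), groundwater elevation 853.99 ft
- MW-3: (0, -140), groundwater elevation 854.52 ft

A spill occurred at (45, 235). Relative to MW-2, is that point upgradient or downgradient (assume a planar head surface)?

∂h/∂x = (853.99 − 854.06) / (-130 − 0) = +0.0005385
∂h/∂y = (854.52 − 854.06) / (-140 − 0) = -0.003286
Head at (45, 235) = 854.06 + (+0.0005385)·(45) + (-0.003286)·(235) = 853.31 ft.
That is lower than the 853.99 ft at MW-2, so the point is downgradient.

downgradient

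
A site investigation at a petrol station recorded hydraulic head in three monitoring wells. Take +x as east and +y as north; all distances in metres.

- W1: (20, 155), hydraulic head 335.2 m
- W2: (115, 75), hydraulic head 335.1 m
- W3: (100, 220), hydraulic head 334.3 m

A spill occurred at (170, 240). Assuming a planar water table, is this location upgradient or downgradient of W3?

Differences from W1: to W2 (Δx, Δy, Δh) = (95, -80, -0.1); to W3 = (80, 65, -0.9).
Determinant of the coordinate differences = 95·65 − 80·(-80) = 12575.
∂h/∂x = [(-0.1)·65 − (-0.9)·(-80)] / 12575 = -0.006243
∂h/∂y = [95·(-0.9) − 80·(-0.1)] / 12575 = -0.006163
Head at (170, 240) = 335.2 + (-0.006243)·(150) + (-0.006163)·(85) = 333.74 m.
That is lower than the 334.3 m at W3, so the point is downgradient.

downgradient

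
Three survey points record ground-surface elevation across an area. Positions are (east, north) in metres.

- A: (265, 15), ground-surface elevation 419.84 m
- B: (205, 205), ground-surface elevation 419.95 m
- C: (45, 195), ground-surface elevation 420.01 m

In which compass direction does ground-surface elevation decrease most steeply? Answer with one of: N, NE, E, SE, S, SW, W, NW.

Taking A as reference: B−A = (-60, 190, +0.11); C−A = (-220, 180, +0.17).
Determinant of the coordinate differences = (-60)·180 − (-220)·190 = 31000.
∂z/∂x = [(+0.11)·180 − (+0.17)·190] / 31000 = -0.0004032
∂z/∂y = [(-60)·(+0.17) − (-220)·(+0.11)] / 31000 = +0.0004516
Steepest decrease is along −∇f = (+0.0004032 E, -0.0004516 N) → southeast.

SE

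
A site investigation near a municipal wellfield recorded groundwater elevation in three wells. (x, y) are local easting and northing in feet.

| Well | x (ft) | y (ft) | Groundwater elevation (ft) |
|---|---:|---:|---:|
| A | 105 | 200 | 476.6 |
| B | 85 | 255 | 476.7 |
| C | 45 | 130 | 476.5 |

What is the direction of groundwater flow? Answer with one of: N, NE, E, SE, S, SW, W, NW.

With h = a·x + b·y + c and A as origin, the differences give:
  (-20)·a + 55·b = +0.1
  (-60)·a + (-70)·b = -0.1
Eliminate b (×(-70) and ×55, subtract): 4700·a = -1.50 → a = ∂h/∂x = -0.0003191
Back-substitute: b = ∂h/∂y = +0.001702.
Flow = −∇h = (+0.0003191 east, -0.001702 north), which points south.

S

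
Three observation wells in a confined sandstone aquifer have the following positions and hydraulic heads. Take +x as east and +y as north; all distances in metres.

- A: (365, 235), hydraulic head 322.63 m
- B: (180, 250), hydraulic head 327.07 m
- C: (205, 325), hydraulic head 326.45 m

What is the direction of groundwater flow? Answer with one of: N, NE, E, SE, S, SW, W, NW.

E

Differences from A: to B (Δx, Δy, Δh) = (-185, 15, +4.44); to C = (-160, 90, +3.82).
Solve a·Δx + b·Δy = Δh: det = (-185)·90 − (-160)·15 = -14250.
∂h/∂x = [(+4.44)·90 − (+3.82)·15] / -14250 = -0.02402
∂h/∂y = [(-185)·(+3.82) − (-160)·(+4.44)] / -14250 = -0.0002596
Flow = −∇h = (+0.02402 east, +0.0002596 north), which points east.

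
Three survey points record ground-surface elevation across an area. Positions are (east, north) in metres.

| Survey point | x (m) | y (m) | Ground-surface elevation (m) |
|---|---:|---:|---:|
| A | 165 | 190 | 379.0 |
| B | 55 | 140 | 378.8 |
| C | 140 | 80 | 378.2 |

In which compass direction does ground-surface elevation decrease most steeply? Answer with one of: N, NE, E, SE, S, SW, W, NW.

Differences from A: to B (Δx, Δy, Δh) = (-110, -50, -0.2); to C = (-25, -110, -0.8).
Solve a·Δx + b·Δy = Δz: det = (-110)·(-110) − (-25)·(-50) = 10850.
∂z/∂x = [(-0.2)·(-110) − (-0.8)·(-50)] / 10850 = -0.001659
∂z/∂y = [(-110)·(-0.8) − (-25)·(-0.2)] / 10850 = +0.007650
Steepest decrease is along −∇f = (+0.001659 E, -0.007650 N) → south.

S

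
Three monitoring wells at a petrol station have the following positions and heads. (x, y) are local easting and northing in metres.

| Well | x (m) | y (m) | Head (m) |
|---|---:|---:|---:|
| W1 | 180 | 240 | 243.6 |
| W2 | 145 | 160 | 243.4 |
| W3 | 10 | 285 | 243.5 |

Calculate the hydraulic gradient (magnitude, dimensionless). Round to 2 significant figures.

0.0023

Taking W1 as reference: W2−W1 = (-35, -80, -0.2); W3−W1 = (-170, 45, -0.1).
Solve a·Δx + b·Δy = Δh: det = (-35)·45 − (-170)·(-80) = -15175.
∂h/∂x = [(-0.2)·45 − (-0.1)·(-80)] / -15175 = +0.001120
∂h/∂y = [(-35)·(-0.1) − (-170)·(-0.2)] / -15175 = +0.002010
|∇h| = √(0.001120² + 0.002010²) = 0.002301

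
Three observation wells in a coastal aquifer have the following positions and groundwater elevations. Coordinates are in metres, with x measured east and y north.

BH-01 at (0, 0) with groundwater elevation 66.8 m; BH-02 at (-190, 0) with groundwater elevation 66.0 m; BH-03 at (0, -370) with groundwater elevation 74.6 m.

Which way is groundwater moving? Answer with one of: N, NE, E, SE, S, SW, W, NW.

∂h/∂x = (66.0 − 66.8) / (-190 − 0) = +0.004211
∂h/∂y = (74.6 − 66.8) / (-370 − 0) = -0.02108
Flow = −∇h = (-0.004211 east, +0.02108 north), which points north.

N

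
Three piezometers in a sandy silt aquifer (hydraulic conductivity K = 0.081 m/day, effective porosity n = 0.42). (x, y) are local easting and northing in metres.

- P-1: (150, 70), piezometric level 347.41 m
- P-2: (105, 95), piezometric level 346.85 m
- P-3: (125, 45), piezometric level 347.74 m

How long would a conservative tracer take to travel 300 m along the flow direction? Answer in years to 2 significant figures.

With h = a·x + b·y + c and P-1 as origin, the differences give:
  (-45)·a + 25·b = -0.56
  (-25)·a + (-25)·b = +0.33
Eliminate b (×(-25) and ×25, subtract): 1750·a = 5.750 → a = ∂h/∂x = +0.003286
Back-substitute: b = ∂h/∂y = -0.01649.
|∇h| = √(0.003286² + -0.01649²) = 0.01681
Seepage velocity v = K·i/n = 0.081 × 0.01681 / 0.42 = 0.003242 m/day.
t = 300 / 0.003242 = 9.254e+04 days = 253 years.

250 years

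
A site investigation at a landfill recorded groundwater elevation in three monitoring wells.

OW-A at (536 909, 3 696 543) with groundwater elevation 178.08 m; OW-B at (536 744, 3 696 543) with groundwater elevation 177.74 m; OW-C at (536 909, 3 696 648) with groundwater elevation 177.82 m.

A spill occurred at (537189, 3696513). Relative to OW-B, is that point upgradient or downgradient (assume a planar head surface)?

∂h/∂x = (177.74 − 178.08) / (536744 − 536909) = +0.002061
∂h/∂y = (177.82 − 178.08) / (3696648 − 3696543) = -0.002476
Head at (537189, 3696513) = 178.08 + (+0.002061)·(280) + (-0.002476)·(-30) = 178.73 m.
That is higher than the 177.74 m at OW-B, so the point is upgradient.

upgradient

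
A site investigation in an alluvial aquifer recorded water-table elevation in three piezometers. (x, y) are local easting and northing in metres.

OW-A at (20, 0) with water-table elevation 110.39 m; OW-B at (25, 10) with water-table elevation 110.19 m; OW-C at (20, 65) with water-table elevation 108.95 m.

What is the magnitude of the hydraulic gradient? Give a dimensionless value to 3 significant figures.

Differences from OW-A: to OW-B (Δx, Δy, Δh) = (5, 10, -0.20); to OW-C = (0, 65, -1.44).
Solve a·Δx + b·Δy = Δh: det = 5·65 − 0·10 = 325.
∂h/∂x = [(-0.20)·65 − (-1.44)·10] / 325 = +0.004308
∂h/∂y = [5·(-1.44) − 0·(-0.20)] / 325 = -0.02215
|∇h| = √(0.004308² + -0.02215²) = 0.02257

0.0226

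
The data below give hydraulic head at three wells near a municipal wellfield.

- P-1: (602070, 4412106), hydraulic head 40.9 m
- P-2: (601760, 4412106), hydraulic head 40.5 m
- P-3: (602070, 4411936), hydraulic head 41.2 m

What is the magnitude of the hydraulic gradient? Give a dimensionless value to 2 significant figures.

0.0022

∂h/∂x = (40.5 − 40.9) / (601760 − 602070) = +0.001290
∂h/∂y = (41.2 − 40.9) / (4411936 − 4412106) = -0.001765
|∇h| = √(0.001290² + -0.001765²) = 0.002186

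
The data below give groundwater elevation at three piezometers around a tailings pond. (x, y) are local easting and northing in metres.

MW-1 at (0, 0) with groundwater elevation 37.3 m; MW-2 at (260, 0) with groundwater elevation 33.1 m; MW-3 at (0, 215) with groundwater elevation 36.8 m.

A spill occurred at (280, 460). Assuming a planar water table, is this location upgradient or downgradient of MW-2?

∂h/∂x = (33.1 − 37.3) / (260 − 0) = -0.01615
∂h/∂y = (36.8 − 37.3) / (215 − 0) = -0.002326
Head at (280, 460) = 37.3 + (-0.01615)·(280) + (-0.002326)·(460) = 31.71 m.
That is lower than the 33.1 m at MW-2, so the point is downgradient.

downgradient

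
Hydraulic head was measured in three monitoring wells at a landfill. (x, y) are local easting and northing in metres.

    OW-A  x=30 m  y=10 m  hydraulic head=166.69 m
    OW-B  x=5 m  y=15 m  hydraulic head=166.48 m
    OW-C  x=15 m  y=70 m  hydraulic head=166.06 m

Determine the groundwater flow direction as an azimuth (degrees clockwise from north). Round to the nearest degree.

323°

With h = a·x + b·y + c and OW-A as origin, the differences give:
  (-25)·a + 5·b = -0.21
  (-15)·a + 60·b = -0.63
Eliminate b (×60 and ×5, subtract): -1425·a = -9.450 → a = ∂h/∂x = +0.006632
Back-substitute: b = ∂h/∂y = -0.008842.
Flow direction (−∇h) has components (-0.006632 E, +0.008842 N).
Azimuth = atan2(E, N) = atan2(-0.006632, +0.008842) = 323.1° ≈ 323°.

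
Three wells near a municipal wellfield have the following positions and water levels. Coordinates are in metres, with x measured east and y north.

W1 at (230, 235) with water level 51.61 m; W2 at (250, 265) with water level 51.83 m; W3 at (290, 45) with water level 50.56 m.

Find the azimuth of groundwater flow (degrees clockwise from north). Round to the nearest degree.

197°

Differences from W1: to W2 (Δx, Δy, Δh) = (20, 30, +0.22); to W3 = (60, -190, -1.05).
Determinant of the coordinate differences = 20·(-190) − 60·30 = -5600.
∂h/∂x = [(+0.22)·(-190) − (-1.05)·30] / -5600 = +0.001839
∂h/∂y = [20·(-1.05) − 60·(+0.22)] / -5600 = +0.006107
Flow direction (−∇h) has components (-0.001839 E, -0.006107 N).
Azimuth = atan2(E, N) = atan2(-0.001839, -0.006107) = 196.8° ≈ 197°.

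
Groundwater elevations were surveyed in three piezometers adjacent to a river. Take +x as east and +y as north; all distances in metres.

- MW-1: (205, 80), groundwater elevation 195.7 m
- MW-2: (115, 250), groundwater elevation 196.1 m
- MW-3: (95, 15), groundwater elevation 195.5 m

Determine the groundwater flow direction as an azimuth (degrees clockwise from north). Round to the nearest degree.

Differences from MW-1: to MW-2 (Δx, Δy, Δh) = (-90, 170, +0.4); to MW-3 = (-110, -65, -0.2).
Determinant of the coordinate differences = (-90)·(-65) − (-110)·170 = 24550.
∂h/∂x = [(+0.4)·(-65) − (-0.2)·170] / 24550 = +0.0003259
∂h/∂y = [(-90)·(-0.2) − (-110)·(+0.4)] / 24550 = +0.002525
Flow direction (−∇h) has components (-0.0003259 E, -0.002525 N).
Azimuth = atan2(E, N) = atan2(-0.0003259, -0.002525) = 187.4° ≈ 187°.

187°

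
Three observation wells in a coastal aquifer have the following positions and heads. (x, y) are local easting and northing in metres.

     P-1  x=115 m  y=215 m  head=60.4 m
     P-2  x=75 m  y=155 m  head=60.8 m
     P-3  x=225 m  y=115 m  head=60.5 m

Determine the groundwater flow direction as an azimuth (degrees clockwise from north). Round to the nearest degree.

035°

Differences from P-1: to P-2 (Δx, Δy, Δh) = (-40, -60, +0.4); to P-3 = (110, -100, +0.1).
Determinant of the coordinate differences = (-40)·(-100) − 110·(-60) = 10600.
∂h/∂x = [(+0.4)·(-100) − (+0.1)·(-60)] / 10600 = -0.003208
∂h/∂y = [(-40)·(+0.1) − 110·(+0.4)] / 10600 = -0.004528
Flow direction (−∇h) has components (+0.003208 E, +0.004528 N).
Azimuth = atan2(E, N) = atan2(+0.003208, +0.004528) = 35.3° ≈ 035°.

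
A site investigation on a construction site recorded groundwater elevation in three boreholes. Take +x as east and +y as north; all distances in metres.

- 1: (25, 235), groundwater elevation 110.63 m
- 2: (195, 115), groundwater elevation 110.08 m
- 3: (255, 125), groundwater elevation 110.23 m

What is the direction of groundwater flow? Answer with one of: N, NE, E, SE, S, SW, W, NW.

S

Taking 1 as reference: 2−1 = (170, -120, -0.55); 3−1 = (230, -110, -0.40).
Solve a·Δx + b·Δy = Δh: det = 170·(-110) − 230·(-120) = 8900.
∂h/∂x = [(-0.55)·(-110) − (-0.40)·(-120)] / 8900 = +0.001404
∂h/∂y = [170·(-0.40) − 230·(-0.55)] / 8900 = +0.006573
Flow = −∇h = (-0.001404 east, -0.006573 north), which points south.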